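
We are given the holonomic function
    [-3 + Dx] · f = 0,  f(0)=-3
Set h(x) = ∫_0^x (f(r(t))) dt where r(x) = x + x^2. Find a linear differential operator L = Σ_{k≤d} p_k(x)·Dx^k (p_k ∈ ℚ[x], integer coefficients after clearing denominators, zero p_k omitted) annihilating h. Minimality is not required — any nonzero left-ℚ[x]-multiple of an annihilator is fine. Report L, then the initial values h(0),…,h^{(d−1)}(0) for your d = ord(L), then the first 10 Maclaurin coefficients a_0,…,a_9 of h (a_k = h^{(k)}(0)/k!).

f: a_k = -3, -9, -27/2, -27/2, -81/8, -243/40, -243/80, -729/560, -2187/4480, -729/4480, …
f∘r: x↦r, Dx↦Dx/r' in L_f ⇒ L₀.
h=∫h₀ ⇒ L = L₀·Dx.
L = (-3 - 6·x)·Dx + Dx^2  (order 2).
h: a_k = 0, -3, -9/2, -15/2, -81/8, -513/40, -1161/80, -8613/560, -13527/896, -62739/4480, …
ICs: h(0) = 0, h′(0) = -3.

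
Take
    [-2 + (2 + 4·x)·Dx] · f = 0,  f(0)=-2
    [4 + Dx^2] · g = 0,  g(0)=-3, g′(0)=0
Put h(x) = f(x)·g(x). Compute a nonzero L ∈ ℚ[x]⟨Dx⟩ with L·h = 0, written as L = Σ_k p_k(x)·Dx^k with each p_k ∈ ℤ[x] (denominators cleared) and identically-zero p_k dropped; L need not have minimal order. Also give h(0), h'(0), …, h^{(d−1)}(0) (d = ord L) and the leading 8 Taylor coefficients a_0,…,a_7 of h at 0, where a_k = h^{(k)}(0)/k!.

f: a_k = -2, -2, 1, -1, 5/4, -7/4, 21/8, -33/8, …
g: a_k = -3, 0, 6, 0, -2, 0, 4/15, 0, …
L₀ := L_f ⊗_s L_g (sym. prod.), ord ≤ 2.
L = (7 + 16·x + 16·x^2) + (-2 - 4·x)·Dx + (1 + 4·x + 4·x^2)·Dx^2  (order 2).
h: a_k = 6, 6, -15, -9, 25/4, 13/4, -349/120, 401/120, …
ICs: h(0) = 6, h′(0) = 6.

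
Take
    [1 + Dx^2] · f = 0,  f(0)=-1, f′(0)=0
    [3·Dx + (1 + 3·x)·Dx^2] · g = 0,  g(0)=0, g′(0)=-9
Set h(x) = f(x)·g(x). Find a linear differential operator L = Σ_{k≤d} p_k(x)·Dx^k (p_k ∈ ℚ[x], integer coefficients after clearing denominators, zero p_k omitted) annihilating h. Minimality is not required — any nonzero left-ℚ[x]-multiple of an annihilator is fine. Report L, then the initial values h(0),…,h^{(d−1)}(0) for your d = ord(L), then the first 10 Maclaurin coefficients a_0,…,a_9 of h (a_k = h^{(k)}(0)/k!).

f: a_k = -1, 0, 1/2, 0, -1/24, 0, 1/720, 0, -1/40320, 0, …
g: a_k = 0, -9, 27/2, -27, 243/4, -729/5, 729/2, -6561/7, 19683/8, -6561, …
Product ⇒ symmetric product L₀, ord ≤ 4.
L = (-203 - 222·x - 189·x^2 + 432·x^3 + 324·x^4) + (-84 - 108·x + 648·x^2 + 648·x^3)·Dx + (-208 - 228·x - 54·x^2 + 864·x^3 + 648·x^4)·Dx^2 + (-84 - 108·x + 648·x^2 + 648·x^3)·Dx^3 + (-5 - 6·x + 135·x^2 + 432·x^3 + 324·x^4)·Dx^4  (order 4).
h: a_k = 0, 9, -27/2, 45/2, -54, 5307/40, -5355/16, 484679/560, -182451/80, 27320809/4480, …
ICs: h(0) = 0, h′(0) = 9, h′′(0) = -27, h′′′(0) = 135.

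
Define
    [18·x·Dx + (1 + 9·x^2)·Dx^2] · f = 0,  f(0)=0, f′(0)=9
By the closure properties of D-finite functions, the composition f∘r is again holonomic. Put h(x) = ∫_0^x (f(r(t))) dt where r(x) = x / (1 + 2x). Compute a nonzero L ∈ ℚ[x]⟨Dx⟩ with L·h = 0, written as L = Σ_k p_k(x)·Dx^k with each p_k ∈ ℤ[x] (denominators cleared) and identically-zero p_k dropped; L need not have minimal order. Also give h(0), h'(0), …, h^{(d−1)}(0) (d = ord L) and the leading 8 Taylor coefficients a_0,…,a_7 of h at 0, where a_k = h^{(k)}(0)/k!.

L = (4 + 26·x)·Dx^2 + (1 + 4·x + 13·x^2)·Dx^3  (order 3).
h: a_k = 0, 0, 9/2, -6, 9/4, 18, -597/10, 414/7, …
ICs: h(0) = 0, h′(0) = 0, h′′(0) = 9.

f: a_k = 0, 9, 0, -27, 0, 729/5, 0, -6561/7, …
f∘r: x↦r, Dx↦Dx/r' in L_f ⇒ L₀.
h=∫₀ˣh₀: take L = L₀·Dx.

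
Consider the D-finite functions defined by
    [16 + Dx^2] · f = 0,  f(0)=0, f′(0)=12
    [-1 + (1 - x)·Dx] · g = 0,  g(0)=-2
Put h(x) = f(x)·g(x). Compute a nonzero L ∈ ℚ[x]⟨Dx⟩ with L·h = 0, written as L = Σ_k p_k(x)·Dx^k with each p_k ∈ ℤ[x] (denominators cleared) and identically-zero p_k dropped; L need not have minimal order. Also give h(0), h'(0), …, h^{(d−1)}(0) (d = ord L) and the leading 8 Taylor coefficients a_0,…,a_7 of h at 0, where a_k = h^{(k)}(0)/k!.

f: a_k = 0, 12, 0, -32, 0, 128/5, 0, -1024/105, …
g: a_k = -2, -2, -2, -2, -2, -2, -2, -2, …
Sym-product of L_f,L_g gives L₀ (≤ ord 2).
L = (-16 + 16·x) + 2·Dx + (-1 + x)·Dx^2  (order 2).
h: a_k = 0, -24, -24, 40, 40, -56/5, -56/5, 872/105, …
ICs: h(0) = 0, h′(0) = -24.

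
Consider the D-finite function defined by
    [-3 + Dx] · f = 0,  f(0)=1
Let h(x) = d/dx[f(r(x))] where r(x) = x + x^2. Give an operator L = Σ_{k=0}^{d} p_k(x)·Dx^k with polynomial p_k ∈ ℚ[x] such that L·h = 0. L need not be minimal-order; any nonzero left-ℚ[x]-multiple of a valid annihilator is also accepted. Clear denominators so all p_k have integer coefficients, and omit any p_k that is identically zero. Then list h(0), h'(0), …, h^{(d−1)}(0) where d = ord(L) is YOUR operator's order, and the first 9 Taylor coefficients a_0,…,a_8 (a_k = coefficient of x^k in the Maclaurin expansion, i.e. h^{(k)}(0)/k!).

f: a_k = 1, 3, 9/2, 9/2, 27/8, 81/40, 81/80, 243/560, 729/4480, …
Substitute x→r, Dx→(1/r')Dx; clear ⇒ L₀.
Differentiate: ansatz ord ≤ ord L₀ ⇒ L.
L = (5 + 12·x + 12·x^2) + (-1 - 2·x)·Dx  (order 1).
h: a_k = 3, 15, 81/2, 171/2, 1161/8, 8613/40, 4509/16, 188217/560, 1646811/4480, …
ICs: h(0) = 3.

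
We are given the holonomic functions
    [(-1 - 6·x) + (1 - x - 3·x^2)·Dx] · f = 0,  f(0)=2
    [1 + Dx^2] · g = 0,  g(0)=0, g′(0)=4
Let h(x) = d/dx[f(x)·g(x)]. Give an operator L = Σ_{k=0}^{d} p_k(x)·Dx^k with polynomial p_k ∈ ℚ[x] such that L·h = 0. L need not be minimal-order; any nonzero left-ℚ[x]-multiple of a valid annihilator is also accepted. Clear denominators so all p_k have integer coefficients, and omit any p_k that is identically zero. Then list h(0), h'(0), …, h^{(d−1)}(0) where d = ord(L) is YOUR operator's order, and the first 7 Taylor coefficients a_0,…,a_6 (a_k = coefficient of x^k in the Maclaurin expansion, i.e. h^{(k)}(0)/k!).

f: a_k = 2, 2, 8, 14, 38, 80, 194, …
g: a_k = 0, 4, 0, -2/3, 0, 1/30, 0, …
Product ⇒ symmetric product L₀, ord ≤ 2.
h=h₀': d/dx-closure on L₀ ⇒ L.
L = (83 - 2·x - 5·x^2 + 6·x^3 + 9·x^4) + (16 + 98·x + 18·x^2 + 36·x^3)·Dx + (-5 + 4·x + 13·x^2 + 6·x^3 + 9·x^4)·Dx^2  (order 2).
h: a_k = 8, 16, 92, 656/3, 2201/3, 9322/5, 473087/90, …
ICs: h(0) = 8, h′(0) = 16.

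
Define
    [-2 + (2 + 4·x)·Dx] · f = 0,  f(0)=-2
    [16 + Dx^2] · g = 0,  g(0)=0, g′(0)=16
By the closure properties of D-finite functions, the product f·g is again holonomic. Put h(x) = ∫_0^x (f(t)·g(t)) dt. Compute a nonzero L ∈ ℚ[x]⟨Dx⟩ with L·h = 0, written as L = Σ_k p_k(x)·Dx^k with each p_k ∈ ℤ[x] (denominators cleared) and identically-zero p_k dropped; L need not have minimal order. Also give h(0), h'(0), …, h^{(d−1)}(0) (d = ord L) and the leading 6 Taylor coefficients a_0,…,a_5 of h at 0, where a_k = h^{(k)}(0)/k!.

L = (19 + 64·x + 64·x^2)·Dx + (-2 - 4·x)·Dx^2 + (1 + 4·x + 4·x^2)·Dx^3  (order 3).
h: a_k = 0, 0, -16, -32/3, 76/3, 208/15, …
ICs: h(0) = 0, h′(0) = 0, h′′(0) = -32.

f: a_k = -2, -2, 1, -1, 5/4, -7/4, …
g: a_k = 0, 16, 0, -128/3, 0, 512/15, …
Sym-product of L_f,L_g gives L₀ (≤ ord 2).
Integrate: L := L₀·Dx.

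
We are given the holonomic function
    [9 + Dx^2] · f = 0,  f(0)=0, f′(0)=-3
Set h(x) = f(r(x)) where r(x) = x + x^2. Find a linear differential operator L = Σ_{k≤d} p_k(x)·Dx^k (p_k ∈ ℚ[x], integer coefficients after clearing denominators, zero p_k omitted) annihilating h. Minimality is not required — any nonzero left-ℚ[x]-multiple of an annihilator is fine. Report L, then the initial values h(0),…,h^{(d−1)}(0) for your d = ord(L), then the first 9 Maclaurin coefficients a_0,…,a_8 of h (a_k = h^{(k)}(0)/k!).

f: a_k = 0, -3, 0, 9/2, 0, -81/40, 0, 243/560, 0, …
h₀=f(r): pull back L_f along r ⇒ L₀.
L = (9 + 54·x + 108·x^2 + 72·x^3) - 2·Dx + (1 + 2·x)·Dx^2  (order 2).
h: a_k = 0, -3, -3, 9/2, 27/2, 459/40, -45/8, -11097/560, -1377/80, …
ICs: h(0) = 0, h′(0) = -3.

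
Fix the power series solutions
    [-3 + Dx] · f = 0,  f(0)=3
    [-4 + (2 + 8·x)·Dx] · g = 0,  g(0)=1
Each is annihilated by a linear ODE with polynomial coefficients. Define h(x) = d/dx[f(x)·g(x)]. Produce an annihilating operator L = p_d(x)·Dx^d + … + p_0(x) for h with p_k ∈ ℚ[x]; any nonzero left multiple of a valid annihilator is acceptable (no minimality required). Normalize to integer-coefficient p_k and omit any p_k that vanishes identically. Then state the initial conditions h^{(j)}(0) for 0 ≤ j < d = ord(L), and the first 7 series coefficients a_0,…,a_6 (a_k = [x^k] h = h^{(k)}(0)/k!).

L = (17 + 120·x + 144·x^2) + (-5 - 32·x - 48·x^2)·Dx  (order 1).
h: a_k = 15, 51, 207/2, 129/2, 1893/8, -4131/8, 176247/80, …
ICs: h(0) = 15.

f: a_k = 3, 9, 27/2, 27/2, 81/8, 243/40, 243/80, …
g: a_k = 1, 2, -2, 4, -10, 28, -84, …
Sym-product of L_f,L_g gives L₀ (≤ ord 1).
Derive L from L₀ (diff closure).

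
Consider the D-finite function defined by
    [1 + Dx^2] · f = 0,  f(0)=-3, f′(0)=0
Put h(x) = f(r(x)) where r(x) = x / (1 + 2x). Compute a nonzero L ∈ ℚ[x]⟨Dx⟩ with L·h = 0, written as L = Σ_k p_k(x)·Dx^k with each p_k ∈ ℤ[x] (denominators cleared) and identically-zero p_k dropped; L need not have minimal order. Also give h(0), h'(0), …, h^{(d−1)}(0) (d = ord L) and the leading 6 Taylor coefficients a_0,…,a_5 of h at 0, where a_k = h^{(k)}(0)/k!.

f: a_k = -3, 0, 3/2, 0, -1/8, 0, …
Substitute x→r, Dx→(1/r')Dx; clear ⇒ L₀.
L = 1 + (4 + 24·x + 48·x^2 + 32·x^3)·Dx + (1 + 8·x + 24·x^2 + 32·x^3 + 16·x^4)·Dx^2  (order 2).
h: a_k = -3, 0, 3/2, -6, 143/8, -47, …
ICs: h(0) = -3, h′(0) = 0.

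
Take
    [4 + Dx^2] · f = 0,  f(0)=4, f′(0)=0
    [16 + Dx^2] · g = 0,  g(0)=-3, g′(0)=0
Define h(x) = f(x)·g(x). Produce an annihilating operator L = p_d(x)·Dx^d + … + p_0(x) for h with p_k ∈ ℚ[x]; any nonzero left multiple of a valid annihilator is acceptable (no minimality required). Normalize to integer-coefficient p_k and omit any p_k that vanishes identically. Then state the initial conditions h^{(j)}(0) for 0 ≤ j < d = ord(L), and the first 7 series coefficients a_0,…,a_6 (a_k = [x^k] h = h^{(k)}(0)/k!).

f: a_k = 4, 0, -8, 0, 8/3, 0, -16/45, …
g: a_k = -3, 0, 24, 0, -32, 0, 256/15, …
Sym-product of L_f,L_g gives L₀ (≤ ord 4).
L = 144 + 40·Dx^2 + Dx^4  (order 4).
h: a_k = -12, 0, 120, 0, -328, 0, 1168/3, …
ICs: h(0) = -12, h′(0) = 0, h′′(0) = 240, h′′′(0) = 0.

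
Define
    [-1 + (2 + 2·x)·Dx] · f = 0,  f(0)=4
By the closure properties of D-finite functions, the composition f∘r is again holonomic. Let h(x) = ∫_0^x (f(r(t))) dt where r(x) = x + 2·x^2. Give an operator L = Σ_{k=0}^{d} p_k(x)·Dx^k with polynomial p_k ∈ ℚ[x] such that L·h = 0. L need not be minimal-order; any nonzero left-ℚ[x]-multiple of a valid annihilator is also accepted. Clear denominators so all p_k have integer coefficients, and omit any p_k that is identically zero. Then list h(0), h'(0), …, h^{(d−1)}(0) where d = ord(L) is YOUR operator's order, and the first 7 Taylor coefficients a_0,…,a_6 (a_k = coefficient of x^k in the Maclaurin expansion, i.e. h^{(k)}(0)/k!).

L = (-1 - 4·x)·Dx + (2 + 2·x + 4·x^2)·Dx^2  (order 2).
h: a_k = 0, 4, 1, 7/6, -7/16, -21/160, 119/384, …
ICs: h(0) = 0, h′(0) = 4.

f: a_k = 4, 2, -1/2, 1/4, -5/32, 7/64, -21/256, …
Change of var in L_f (x↦r) gives L₀.
Integrate: L := L₀·Dx.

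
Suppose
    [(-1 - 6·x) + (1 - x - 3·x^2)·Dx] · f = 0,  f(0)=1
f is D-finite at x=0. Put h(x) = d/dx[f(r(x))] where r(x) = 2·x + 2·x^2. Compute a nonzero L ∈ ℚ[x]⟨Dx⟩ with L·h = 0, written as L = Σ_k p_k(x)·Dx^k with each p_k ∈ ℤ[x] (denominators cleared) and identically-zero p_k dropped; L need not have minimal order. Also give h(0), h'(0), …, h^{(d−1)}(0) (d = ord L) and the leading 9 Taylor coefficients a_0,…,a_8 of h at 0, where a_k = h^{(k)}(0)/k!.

f: a_k = 1, 1, 4, 7, 19, 40, 97, 217, 508, …
h₀=f(r): pull back L_f along r ⇒ L₀.
Differentiate: ansatz ord ≤ ord L₀ ⇒ L.
L = (18 + 156·x + 804·x^2 + 2736·x^3 + 4968·x^4 + 4320·x^5 + 1440·x^6) + (-1 - 12·x + 6·x^2 + 268·x^3 + 900·x^4 + 1368·x^5 + 1008·x^6 + 288·x^7)·Dx  (order 1).
h: a_k = 2, 36, 264, 1952, 13320, 86928, 553280, 3445632, 21128832, …
ICs: h(0) = 2.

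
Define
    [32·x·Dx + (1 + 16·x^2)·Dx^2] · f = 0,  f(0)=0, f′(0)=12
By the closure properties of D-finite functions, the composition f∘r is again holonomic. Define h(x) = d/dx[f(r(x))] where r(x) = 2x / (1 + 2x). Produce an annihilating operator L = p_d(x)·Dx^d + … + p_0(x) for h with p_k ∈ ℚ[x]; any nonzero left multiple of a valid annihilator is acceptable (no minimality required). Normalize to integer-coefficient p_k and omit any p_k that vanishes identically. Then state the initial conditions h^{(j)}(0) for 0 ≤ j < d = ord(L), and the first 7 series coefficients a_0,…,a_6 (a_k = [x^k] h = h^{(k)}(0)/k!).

L = (4 + 136·x) + (1 + 4·x + 68·x^2)·Dx  (order 1).
h: a_k = 24, -96, -1248, 11520, 38784, -938496, 1116672, …
ICs: h(0) = 24.

f: a_k = 0, 12, 0, -64, 0, 3072/5, 0, …
h₀=f(r): pull back L_f along r ⇒ L₀.
h₀' ⇒ L via d/dx closure of L₀.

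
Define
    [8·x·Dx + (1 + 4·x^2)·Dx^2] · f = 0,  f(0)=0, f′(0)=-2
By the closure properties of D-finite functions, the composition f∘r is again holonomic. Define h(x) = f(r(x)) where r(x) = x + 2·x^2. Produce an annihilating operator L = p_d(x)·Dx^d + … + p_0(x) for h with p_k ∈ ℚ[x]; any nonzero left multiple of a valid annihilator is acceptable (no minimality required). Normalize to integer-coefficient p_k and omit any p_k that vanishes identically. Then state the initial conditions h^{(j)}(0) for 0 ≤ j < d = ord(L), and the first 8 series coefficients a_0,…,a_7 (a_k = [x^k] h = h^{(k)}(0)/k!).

L = (-4 + 8·x + 64·x^2 + 192·x^3 + 192·x^4)·Dx + (1 + 4·x + 4·x^2 + 32·x^3 + 80·x^4 + 64·x^5)·Dx^2  (order 2).
h: a_k = 0, -2, -4, 8/3, 16, 128/5, -128/3, -1664/7, …
ICs: h(0) = 0, h′(0) = -2.

f: a_k = 0, -2, 0, 8/3, 0, -32/5, 0, 128/7, …
f∘r: x↦r, Dx↦Dx/r' in L_f ⇒ L₀.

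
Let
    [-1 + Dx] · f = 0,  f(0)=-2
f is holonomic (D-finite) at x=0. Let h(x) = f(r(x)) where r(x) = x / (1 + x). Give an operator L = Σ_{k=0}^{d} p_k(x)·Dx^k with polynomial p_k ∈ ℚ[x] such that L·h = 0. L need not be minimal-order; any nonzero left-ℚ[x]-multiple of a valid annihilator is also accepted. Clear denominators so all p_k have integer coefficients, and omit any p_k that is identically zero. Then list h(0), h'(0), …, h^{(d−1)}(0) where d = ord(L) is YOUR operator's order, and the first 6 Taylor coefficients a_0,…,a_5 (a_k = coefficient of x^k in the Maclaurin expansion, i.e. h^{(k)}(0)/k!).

L = -1 + (1 + 2·x + x^2)·Dx  (order 1).
h: a_k = -2, -2, 1, -1/3, -1/12, 19/60, …
ICs: h(0) = -2.

f: a_k = -2, -2, -1, -1/3, -1/12, -1/60, …
f∘r: x↦r, Dx↦Dx/r' in L_f ⇒ L₀.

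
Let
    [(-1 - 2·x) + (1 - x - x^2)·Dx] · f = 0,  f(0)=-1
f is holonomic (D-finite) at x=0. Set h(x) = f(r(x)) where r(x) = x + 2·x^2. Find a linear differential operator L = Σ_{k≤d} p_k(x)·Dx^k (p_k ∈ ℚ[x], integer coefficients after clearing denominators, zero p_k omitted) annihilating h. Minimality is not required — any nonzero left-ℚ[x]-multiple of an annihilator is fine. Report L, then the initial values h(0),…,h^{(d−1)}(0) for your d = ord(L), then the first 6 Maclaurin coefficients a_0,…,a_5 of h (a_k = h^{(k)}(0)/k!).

f: a_k = -1, -1, -2, -3, -5, -8, …
h₀=f(r): pull back L_f along r ⇒ L₀.
L = (1 + 6·x + 12·x^2 + 16·x^3) + (-1 + x + 3·x^2 + 4·x^3 + 4·x^4)·Dx  (order 1).
h: a_k = -1, -1, -4, -11, -31, -84, …
ICs: h(0) = -1.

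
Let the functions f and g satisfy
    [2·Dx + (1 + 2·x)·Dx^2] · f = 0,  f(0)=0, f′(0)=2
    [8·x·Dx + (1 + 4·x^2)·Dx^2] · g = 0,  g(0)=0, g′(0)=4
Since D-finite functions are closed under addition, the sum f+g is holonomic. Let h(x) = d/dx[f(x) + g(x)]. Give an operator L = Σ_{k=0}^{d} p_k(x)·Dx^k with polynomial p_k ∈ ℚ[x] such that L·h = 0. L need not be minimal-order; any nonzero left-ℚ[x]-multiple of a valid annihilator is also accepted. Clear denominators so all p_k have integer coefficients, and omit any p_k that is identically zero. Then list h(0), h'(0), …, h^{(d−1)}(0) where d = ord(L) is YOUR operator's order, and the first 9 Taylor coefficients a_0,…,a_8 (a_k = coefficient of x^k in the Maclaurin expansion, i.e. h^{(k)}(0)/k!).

L = (-8 - 48·x + 96·x^2 + 64·x^3) + (-8 - 16·x + 192·x^3 + 128·x^4)·Dx + (-1 + 2·x + 8·x^2 + 16·x^3 + 48·x^4 + 32·x^5)·Dx^2  (order 2).
h: a_k = 6, -4, -8, -16, 96, -64, -128, -256, 1536, …
ICs: h(0) = 6, h′(0) = -4.

f: a_k = 0, 2, -2, 8/3, -4, 32/5, -32/3, 128/7, -32, …
g: a_k = 0, 4, 0, -16/3, 0, 64/5, 0, -256/7, 0, …
Weyl lclm of L_f,L_g ⇒ L₀ (ord ≤ 4).
h=h₀': d/dx-closure on L₀ ⇒ L.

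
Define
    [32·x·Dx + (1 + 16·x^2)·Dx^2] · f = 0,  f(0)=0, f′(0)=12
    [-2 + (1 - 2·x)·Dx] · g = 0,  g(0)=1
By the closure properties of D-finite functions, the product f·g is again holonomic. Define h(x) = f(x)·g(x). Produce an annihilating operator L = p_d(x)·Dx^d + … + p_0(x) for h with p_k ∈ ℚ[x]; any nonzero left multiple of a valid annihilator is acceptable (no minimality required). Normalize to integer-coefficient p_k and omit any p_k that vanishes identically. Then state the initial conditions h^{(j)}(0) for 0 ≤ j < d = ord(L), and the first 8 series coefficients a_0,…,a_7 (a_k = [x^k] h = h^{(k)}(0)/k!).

f: a_k = 0, 12, 0, -64, 0, 3072/5, 0, -49152/7, …
g: a_k = 1, 2, 4, 8, 16, 32, 64, 128, …
h₀=f·g: eliminate ⇒ L₀, order ≤ 2·1.
L = 64·x + (4 - 32·x + 128·x^2)·Dx + (-1 + 2·x - 16·x^2 + 32·x^3)·Dx^2  (order 2).
h: a_k = 0, 12, 24, -16, -32, 2752/5, 5504/5, -168704/35, …
ICs: h(0) = 0, h′(0) = 12.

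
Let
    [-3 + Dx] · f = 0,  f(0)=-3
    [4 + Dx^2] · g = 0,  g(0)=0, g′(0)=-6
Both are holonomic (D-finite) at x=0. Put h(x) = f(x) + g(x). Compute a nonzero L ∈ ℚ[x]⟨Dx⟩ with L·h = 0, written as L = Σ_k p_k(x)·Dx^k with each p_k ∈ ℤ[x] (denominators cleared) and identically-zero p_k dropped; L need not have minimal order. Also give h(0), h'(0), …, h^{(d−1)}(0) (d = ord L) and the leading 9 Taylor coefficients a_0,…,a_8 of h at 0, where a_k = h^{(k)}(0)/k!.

L = -12 + 4·Dx - 3·Dx^2 + Dx^3  (order 3).
h: a_k = -3, -15, -27/2, -19/2, -81/8, -55/8, -243/80, -2059/1680, -2187/4480, …
ICs: h(0) = -3, h′(0) = -15, h′′(0) = -27.

f: a_k = -3, -9, -27/2, -27/2, -81/8, -243/40, -243/80, -729/560, -2187/4480, …
g: a_k = 0, -6, 0, 4, 0, -4/5, 0, 8/105, 0, …
Sum ⇒ L₀ = lclm(L_f,L_g) in ℚ(x)⟨Dx⟩.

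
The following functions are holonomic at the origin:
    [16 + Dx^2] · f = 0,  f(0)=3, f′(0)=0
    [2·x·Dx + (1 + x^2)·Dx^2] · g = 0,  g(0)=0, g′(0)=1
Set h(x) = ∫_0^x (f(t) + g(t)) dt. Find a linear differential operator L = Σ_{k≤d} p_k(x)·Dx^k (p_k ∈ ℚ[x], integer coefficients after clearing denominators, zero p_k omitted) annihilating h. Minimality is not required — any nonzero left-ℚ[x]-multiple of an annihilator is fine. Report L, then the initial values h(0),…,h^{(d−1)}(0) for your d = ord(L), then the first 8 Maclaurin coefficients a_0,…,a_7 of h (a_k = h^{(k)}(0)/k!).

f: a_k = 3, 0, -24, 0, 32, 0, -256/15, 0, …
g: a_k = 0, 1, 0, -1/3, 0, 1/5, 0, -1/7, …
f+g: L₀ = lclm(L_f,L_g), ord ≤ 2+2.
h=∫h₀ ⇒ L = L₀·Dx.
L = (64·x + 704·x^3 + 256·x^5)·Dx^2 + (112 + 416·x^2 + 432·x^4 + 128·x^6)·Dx^3 + (4·x + 44·x^3 + 16·x^5)·Dx^4 + (7 + 26·x^2 + 27·x^4 + 8·x^6)·Dx^5  (order 5).
h: a_k = 0, 3, 1/2, -8, -1/12, 32/5, 1/30, -256/105, …
ICs: h(0) = 0, h′(0) = 3, h′′(0) = 1, h′′′(0) = -48, h′′′′(0) = -2.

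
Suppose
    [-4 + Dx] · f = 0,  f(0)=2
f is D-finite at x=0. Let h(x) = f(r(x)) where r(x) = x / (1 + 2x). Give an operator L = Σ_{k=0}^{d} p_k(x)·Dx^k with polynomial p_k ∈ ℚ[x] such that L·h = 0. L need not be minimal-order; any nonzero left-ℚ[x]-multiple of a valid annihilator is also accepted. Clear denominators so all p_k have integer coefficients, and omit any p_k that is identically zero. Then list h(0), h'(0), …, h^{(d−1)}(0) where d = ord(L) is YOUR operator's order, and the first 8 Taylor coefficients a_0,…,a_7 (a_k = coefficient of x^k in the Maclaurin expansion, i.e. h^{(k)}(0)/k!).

L = -4 + (1 + 4·x + 4·x^2)·Dx  (order 1).
h: a_k = 2, 8, 0, -32/3, 64/3, -128/5, 512/45, 2560/63, …
ICs: h(0) = 2.

f: a_k = 2, 8, 16, 64/3, 64/3, 256/15, 512/45, 2048/315, …
Substitute x→r, Dx→(1/r')Dx; clear ⇒ L₀.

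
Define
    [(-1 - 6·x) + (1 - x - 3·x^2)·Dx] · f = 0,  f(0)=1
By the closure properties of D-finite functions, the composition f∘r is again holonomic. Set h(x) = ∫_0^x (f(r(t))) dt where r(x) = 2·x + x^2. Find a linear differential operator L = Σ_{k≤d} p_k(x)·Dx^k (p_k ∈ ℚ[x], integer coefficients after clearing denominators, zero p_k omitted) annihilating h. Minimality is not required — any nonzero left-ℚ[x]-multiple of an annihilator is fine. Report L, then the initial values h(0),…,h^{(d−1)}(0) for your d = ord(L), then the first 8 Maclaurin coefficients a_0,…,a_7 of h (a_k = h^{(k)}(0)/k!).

L = (2 + 26·x + 36·x^2 + 12·x^3)·Dx + (-1 + 2·x + 13·x^2 + 12·x^3 + 3·x^4)·Dx^2  (order 2).
h: a_k = 0, 1, 1, 17/3, 18, 392/5, 965/3, 9871/7, …
ICs: h(0) = 0, h′(0) = 1.

f: a_k = 1, 1, 4, 7, 19, 40, 97, 217, …
Change of var in L_f (x↦r) gives L₀.
Integrate: L := L₀·Dx.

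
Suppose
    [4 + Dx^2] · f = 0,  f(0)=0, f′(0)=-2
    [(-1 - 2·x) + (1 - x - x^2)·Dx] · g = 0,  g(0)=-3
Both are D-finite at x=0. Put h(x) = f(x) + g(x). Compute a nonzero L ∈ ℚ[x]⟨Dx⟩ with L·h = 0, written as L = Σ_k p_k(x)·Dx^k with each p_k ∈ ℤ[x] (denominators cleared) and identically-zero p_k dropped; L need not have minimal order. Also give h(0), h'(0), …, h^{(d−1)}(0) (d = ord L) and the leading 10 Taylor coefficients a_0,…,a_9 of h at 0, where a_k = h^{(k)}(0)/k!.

L = (-44 - 96·x - 32·x^2 - 48·x^3 - 40·x^4 - 16·x^5) + (16 - 20·x - 8·x^2 + 16·x^3 - 12·x^4 - 24·x^5 - 8·x^6)·Dx + (-11 - 24·x - 8·x^2 - 12·x^3 - 10·x^4 - 4·x^5)·Dx^2 + (4 - 5·x - 2·x^2 + 4·x^3 - 3·x^4 - 6·x^5 - 2·x^6)·Dx^3  (order 3).
h: a_k = -3, -5, -6, -23/3, -15, -364/15, -39, -19837/315, -102, -467779/2835, …
ICs: h(0) = -3, h′(0) = -5, h′′(0) = -12.

f: a_k = 0, -2, 0, 4/3, 0, -4/15, 0, 8/315, 0, -4/2835, …
g: a_k = -3, -3, -6, -9, -15, -24, -39, -63, -102, -165, …
Weyl lclm of L_f,L_g ⇒ L₀ (ord ≤ 3).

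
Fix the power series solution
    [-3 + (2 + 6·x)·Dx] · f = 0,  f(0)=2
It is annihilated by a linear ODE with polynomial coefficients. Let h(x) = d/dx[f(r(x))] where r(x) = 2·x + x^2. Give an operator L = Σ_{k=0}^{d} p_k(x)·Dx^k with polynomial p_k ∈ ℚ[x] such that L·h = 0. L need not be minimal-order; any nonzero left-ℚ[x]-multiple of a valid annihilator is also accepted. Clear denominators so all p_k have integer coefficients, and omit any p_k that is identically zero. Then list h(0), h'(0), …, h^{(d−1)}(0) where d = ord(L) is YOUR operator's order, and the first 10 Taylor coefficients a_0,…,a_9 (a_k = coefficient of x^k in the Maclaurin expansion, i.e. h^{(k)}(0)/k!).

L = -2 + (-1 - 7·x - 9·x^2 - 3·x^3)·Dx  (order 1).
h: a_k = 6, -12, 54, -252, 1215, -5994, 30051, -152442, 3120849/4, -8042085/2, …
ICs: h(0) = 6.

f: a_k = 2, 3, -9/4, 27/8, -405/64, 1701/128, -15309/512, 72171/1024, -2814669/16384, 14073345/32768, …
h₀=f(r): pull back L_f along r ⇒ L₀.
h₀' ⇒ L via d/dx closure of L₀.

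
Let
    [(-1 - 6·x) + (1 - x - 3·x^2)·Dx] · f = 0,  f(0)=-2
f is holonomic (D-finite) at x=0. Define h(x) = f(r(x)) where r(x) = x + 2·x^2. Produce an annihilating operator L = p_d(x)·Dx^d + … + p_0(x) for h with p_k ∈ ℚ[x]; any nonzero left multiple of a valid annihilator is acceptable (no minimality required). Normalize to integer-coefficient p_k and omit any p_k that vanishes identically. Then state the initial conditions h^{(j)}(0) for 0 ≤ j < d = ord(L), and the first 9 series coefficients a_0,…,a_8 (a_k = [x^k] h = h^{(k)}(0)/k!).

L = (1 + 10·x + 36·x^2 + 48·x^3) + (-1 + x + 5·x^2 + 12·x^3 + 12·x^4)·Dx  (order 1).
h: a_k = -2, -2, -12, -46, -154, -552, -2018, -7178, -25740, …
ICs: h(0) = -2.

f: a_k = -2, -2, -8, -14, -38, -80, -194, -434, -1016, …
Substitute x→r, Dx→(1/r')Dx; clear ⇒ L₀.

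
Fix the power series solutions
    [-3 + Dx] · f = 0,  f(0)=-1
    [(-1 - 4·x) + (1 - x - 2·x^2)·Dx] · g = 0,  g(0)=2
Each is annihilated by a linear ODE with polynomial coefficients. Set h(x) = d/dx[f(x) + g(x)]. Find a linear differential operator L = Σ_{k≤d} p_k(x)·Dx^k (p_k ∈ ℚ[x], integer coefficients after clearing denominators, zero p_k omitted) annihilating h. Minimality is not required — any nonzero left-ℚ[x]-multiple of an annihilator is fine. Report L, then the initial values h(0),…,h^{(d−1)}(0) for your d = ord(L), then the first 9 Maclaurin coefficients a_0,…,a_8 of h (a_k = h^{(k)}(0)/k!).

L = (12 + 126·x + 144·x^2 + 336·x^3 + 144·x^4) + (-7 - 42·x - 81·x^2 - 88·x^3 + 60·x^4 + 48·x^5)·Dx + (1 + 11·x^2 - 8·x^3 - 36·x^4 - 16·x^5)·Dx^2  (order 2).
h: a_k = -1, 3, 33/2, 149/2, 1599/8, 20397/40, 94957/80, 1531431/560, 27496053/4480, …
ICs: h(0) = -1, h′(0) = 3.

f: a_k = -1, -3, -9/2, -9/2, -27/8, -81/40, -81/80, -243/560, -729/4480, …
g: a_k = 2, 2, 6, 10, 22, 42, 86, 170, 342, …
L₀ := lclm(L_f,L_g); ord L₀ ≤ 1+1.
h₀' ⇒ L via d/dx closure of L₀.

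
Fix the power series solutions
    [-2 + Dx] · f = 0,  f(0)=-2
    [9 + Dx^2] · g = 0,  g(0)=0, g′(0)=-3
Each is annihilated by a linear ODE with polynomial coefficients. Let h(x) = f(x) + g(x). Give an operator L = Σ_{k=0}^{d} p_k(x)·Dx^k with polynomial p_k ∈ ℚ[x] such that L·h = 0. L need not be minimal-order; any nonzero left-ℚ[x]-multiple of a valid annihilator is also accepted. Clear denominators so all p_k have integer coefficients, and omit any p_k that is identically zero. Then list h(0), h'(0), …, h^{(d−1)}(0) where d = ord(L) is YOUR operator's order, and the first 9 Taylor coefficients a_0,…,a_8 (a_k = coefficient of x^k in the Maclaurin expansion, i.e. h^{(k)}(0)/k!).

f: a_k = -2, -4, -4, -8/3, -4/3, -8/15, -8/45, -16/315, -4/315, …
g: a_k = 0, -3, 0, 9/2, 0, -81/40, 0, 243/560, 0, …
h₀=f+g: left-lcm gives L₀, ord ≤ 3.
L = -18 + 9·Dx - 2·Dx^2 + Dx^3  (order 3).
h: a_k = -2, -7, -4, 11/6, -4/3, -307/120, -8/45, 1931/5040, -4/315, …
ICs: h(0) = -2, h′(0) = -7, h′′(0) = -8.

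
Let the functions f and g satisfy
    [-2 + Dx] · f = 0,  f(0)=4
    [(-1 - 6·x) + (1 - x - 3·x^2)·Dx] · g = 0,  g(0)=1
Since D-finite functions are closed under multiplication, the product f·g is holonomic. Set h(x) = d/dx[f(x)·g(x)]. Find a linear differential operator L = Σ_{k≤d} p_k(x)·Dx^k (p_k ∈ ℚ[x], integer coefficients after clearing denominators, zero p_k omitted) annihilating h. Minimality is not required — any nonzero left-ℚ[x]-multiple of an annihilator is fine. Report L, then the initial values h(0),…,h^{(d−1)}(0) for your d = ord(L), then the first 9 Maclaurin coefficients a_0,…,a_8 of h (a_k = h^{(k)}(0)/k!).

L = (16 + 30·x - 2·x^2 - 48·x^3 + 36·x^4) + (-3 - x + 19·x^2 + 6·x^3 - 18·x^4)·Dx  (order 1).
h: a_k = 12, 64, 220, 688, 5896/3, 81848/15, 219316/15, 2427776/63, 31420852/315, …
ICs: h(0) = 12.

f: a_k = 4, 8, 8, 16/3, 8/3, 16/15, 16/45, 32/315, 8/315, …
g: a_k = 1, 1, 4, 7, 19, 40, 97, 217, 508, …
Sym-product of L_f,L_g gives L₀ (≤ ord 1).
h=h₀': d/dx-closure on L₀ ⇒ L.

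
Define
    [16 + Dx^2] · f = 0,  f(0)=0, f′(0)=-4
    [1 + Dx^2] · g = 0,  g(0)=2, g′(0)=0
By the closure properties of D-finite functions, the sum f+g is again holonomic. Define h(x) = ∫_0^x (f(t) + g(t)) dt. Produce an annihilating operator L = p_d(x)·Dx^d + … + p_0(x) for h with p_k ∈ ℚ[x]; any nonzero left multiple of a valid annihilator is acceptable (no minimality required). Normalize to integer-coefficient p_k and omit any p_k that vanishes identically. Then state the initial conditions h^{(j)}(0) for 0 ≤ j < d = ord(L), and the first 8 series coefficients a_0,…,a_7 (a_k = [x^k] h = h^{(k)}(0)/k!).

L = 16·Dx + 17·Dx^3 + Dx^5  (order 5).
h: a_k = 0, 2, -2, -1/3, 8/3, 1/60, -64/45, -1/2520, …
ICs: h(0) = 0, h′(0) = 2, h′′(0) = -4, h′′′(0) = -2, h′′′′(0) = 64.

f: a_k = 0, -4, 0, 32/3, 0, -128/15, 0, 1024/315, …
g: a_k = 2, 0, -1, 0, 1/12, 0, -1/360, 0, …
Sum ⇒ L₀ = lclm(L_f,L_g) in ℚ(x)⟨Dx⟩.
∫: right-multiply L₀ by Dx.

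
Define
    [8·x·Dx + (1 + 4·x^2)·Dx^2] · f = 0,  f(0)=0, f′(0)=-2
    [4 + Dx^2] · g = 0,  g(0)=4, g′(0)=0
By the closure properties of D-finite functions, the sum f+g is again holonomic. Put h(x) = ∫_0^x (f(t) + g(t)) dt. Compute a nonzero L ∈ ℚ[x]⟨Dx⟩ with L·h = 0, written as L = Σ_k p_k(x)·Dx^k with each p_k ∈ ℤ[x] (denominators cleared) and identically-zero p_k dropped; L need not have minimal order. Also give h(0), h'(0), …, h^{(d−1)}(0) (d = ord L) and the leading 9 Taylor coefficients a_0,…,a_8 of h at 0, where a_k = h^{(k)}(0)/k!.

f: a_k = 0, -2, 0, 8/3, 0, -32/5, 0, 128/7, 0, …
g: a_k = 4, 0, -8, 0, 8/3, 0, -16/45, 0, 8/315, …
h₀=f+g: left-lcm gives L₀, ord ≤ 4.
Integrate: L := L₀·Dx.
L = (-352·x + 1792·x^3 + 512·x^5)·Dx^2 + (-4 + 112·x^2 + 576·x^4 + 256·x^6)·Dx^3 + (-88·x + 448·x^3 + 128·x^5)·Dx^4 + (-1 + 28·x^2 + 144·x^4 + 64·x^6)·Dx^5  (order 5).
h: a_k = 0, 4, -1, -8/3, 2/3, 8/15, -16/15, -16/315, 16/7, …
ICs: h(0) = 0, h′(0) = 4, h′′(0) = -2, h′′′(0) = -16, h′′′′(0) = 16.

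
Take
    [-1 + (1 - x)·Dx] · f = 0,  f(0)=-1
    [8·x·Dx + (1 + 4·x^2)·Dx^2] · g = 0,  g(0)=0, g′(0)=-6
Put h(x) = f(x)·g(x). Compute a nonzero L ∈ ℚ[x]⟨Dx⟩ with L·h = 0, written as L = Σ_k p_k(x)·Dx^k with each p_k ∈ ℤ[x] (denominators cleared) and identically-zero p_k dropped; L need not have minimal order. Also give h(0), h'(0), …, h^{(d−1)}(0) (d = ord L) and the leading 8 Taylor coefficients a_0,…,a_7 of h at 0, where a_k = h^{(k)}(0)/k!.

f: a_k = -1, -1, -1, -1, -1, -1, -1, -1, …
g: a_k = 0, -6, 0, 8, 0, -96/5, 0, 384/7, …
h₀=f·g: eliminate ⇒ L₀, order ≤ 1·2.
L = 8·x + (2 - 8·x + 16·x^2)·Dx + (-1 + x - 4·x^2 + 4·x^3)·Dx^2  (order 2).
h: a_k = 0, 6, 6, -2, -2, 86/5, 86/5, -1318/35, …
ICs: h(0) = 0, h′(0) = 6.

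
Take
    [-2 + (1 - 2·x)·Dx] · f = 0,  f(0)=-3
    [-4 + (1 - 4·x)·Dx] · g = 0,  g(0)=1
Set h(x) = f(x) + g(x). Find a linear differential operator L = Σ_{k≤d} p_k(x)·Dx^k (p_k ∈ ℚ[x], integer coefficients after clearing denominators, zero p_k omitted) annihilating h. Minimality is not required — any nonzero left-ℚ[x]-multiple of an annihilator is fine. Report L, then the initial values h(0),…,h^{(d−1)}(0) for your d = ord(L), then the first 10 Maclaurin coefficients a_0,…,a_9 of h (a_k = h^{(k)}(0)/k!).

L = -16 + (12 - 32·x)·Dx + (-1 + 6·x - 8·x^2)·Dx^2  (order 2).
h: a_k = -2, -2, 4, 40, 208, 928, 3904, 16000, 64768, 260608, …
ICs: h(0) = -2, h′(0) = -2.

f: a_k = -3, -6, -12, -24, -48, -96, -192, -384, -768, -1536, …
g: a_k = 1, 4, 16, 64, 256, 1024, 4096, 16384, 65536, 262144, …
h₀=f+g: left-lcm gives L₀, ord ≤ 2.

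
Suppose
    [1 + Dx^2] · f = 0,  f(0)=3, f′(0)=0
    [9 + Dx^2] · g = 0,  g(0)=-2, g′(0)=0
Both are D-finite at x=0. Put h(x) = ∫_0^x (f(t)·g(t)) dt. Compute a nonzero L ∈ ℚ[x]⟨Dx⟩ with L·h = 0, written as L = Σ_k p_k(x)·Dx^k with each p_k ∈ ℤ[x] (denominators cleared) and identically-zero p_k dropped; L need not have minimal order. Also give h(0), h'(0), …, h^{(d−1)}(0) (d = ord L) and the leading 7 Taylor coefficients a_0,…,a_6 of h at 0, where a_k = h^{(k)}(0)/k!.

L = 64·Dx + 20·Dx^3 + Dx^5  (order 5).
h: a_k = 0, -6, 0, 10, 0, -34/5, 0, …
ICs: h(0) = 0, h′(0) = -6, h′′(0) = 0, h′′′(0) = 60, h′′′′(0) = 0.

f: a_k = 3, 0, -3/2, 0, 1/8, 0, -1/240, …
g: a_k = -2, 0, 9, 0, -27/4, 0, 81/40, …
L₀ := L_f ⊗_s L_g (sym. prod.), ord ≤ 4.
h=∫h₀ ⇒ L = L₀·Dx.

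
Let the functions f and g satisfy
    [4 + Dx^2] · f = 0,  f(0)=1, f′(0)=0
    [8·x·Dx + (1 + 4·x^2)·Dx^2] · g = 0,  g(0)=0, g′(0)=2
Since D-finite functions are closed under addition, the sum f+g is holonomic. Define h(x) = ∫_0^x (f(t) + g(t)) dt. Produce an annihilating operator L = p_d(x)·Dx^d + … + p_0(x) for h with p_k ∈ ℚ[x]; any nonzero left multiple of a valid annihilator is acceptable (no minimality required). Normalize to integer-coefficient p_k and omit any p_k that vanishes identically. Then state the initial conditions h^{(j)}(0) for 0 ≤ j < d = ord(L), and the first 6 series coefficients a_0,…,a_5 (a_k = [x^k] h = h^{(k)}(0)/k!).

L = (-352·x + 1792·x^3 + 512·x^5)·Dx^2 + (-4 + 112·x^2 + 576·x^4 + 256·x^6)·Dx^3 + (-88·x + 448·x^3 + 128·x^5)·Dx^4 + (-1 + 28·x^2 + 144·x^4 + 64·x^6)·Dx^5  (order 5).
h: a_k = 0, 1, 1, -2/3, -2/3, 2/15, …
ICs: h(0) = 0, h′(0) = 1, h′′(0) = 2, h′′′(0) = -4, h′′′′(0) = -16.

f: a_k = 1, 0, -2, 0, 2/3, 0, …
g: a_k = 0, 2, 0, -8/3, 0, 32/5, …
f+g: L₀ = lclm(L_f,L_g), ord ≤ 2+2.
h=∫h₀ ⇒ L = L₀·Dx.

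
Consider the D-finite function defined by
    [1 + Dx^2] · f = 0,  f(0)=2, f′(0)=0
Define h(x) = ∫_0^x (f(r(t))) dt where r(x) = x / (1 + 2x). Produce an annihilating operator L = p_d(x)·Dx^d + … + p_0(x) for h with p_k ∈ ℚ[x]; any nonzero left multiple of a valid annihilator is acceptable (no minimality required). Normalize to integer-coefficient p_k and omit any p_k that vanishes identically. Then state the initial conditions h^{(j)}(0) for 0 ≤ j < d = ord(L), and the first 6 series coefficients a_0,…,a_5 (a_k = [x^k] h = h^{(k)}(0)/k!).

L = Dx + (4 + 24·x + 48·x^2 + 32·x^3)·Dx^2 + (1 + 8·x + 24·x^2 + 32·x^3 + 16·x^4)·Dx^3  (order 3).
h: a_k = 0, 2, 0, -1/3, 1, -143/60, …
ICs: h(0) = 0, h′(0) = 2, h′′(0) = 0.

f: a_k = 2, 0, -1, 0, 1/12, 0, …
f∘r: x↦r, Dx↦Dx/r' in L_f ⇒ L₀.
∫: right-multiply L₀ by Dx.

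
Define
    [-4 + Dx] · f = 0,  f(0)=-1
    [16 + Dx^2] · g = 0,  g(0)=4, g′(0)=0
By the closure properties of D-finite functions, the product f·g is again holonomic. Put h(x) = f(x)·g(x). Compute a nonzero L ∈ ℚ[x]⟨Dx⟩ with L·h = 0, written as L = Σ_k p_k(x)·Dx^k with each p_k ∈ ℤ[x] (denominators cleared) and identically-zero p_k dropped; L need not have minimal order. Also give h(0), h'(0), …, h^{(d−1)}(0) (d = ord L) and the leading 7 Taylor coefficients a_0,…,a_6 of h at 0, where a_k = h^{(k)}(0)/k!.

f: a_k = -1, -4, -8, -32/3, -32/3, -128/15, -256/45, …
g: a_k = 4, 0, -32, 0, 128/3, 0, -1024/45, …
h₀=f·g: eliminate ⇒ L₀, order ≤ 1·2.
L = 32 - 8·Dx + Dx^2  (order 2).
h: a_k = -4, -16, 0, 256/3, 512/3, 2048/15, 0, …
ICs: h(0) = -4, h′(0) = -16.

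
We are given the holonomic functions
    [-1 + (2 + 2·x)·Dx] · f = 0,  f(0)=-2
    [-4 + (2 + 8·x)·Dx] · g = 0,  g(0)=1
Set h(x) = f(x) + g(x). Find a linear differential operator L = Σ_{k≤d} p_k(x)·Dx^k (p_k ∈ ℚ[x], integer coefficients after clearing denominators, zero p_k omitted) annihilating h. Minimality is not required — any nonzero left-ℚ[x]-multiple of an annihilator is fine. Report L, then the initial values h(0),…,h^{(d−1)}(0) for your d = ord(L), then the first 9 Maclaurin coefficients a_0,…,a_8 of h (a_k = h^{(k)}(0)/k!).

f: a_k = -2, -1, 1/4, -1/8, 5/64, -7/128, 21/512, -33/1024, 429/16384, …
g: a_k = 1, 2, -2, 4, -10, 28, -84, 264, -858, …
f+g: L₀ = lclm(L_f,L_g), ord ≤ 1+1.
L = -2 + (5 + 8·x)·Dx + (2 + 10·x + 8·x^2)·Dx^2  (order 2).
h: a_k = -1, 1, -7/4, 31/8, -635/64, 3577/128, -42987/512, 270303/1024, -14057043/16384, …
ICs: h(0) = -1, h′(0) = 1.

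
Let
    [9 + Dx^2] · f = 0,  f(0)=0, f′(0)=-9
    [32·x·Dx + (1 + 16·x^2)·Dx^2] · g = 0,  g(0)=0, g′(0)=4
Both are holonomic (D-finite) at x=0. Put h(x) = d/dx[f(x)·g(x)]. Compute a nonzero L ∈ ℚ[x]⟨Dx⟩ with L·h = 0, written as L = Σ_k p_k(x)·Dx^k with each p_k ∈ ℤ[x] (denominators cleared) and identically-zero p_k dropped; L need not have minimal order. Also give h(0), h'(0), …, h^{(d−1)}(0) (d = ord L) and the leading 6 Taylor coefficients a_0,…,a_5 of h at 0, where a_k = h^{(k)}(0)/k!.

f: a_k = 0, -9, 0, 27/2, 0, -243/40, …
g: a_k = 0, 4, 0, -64/3, 0, 1024/5, …
f·g: L₀ = L_f ⊗_s L_g, ord ≤ 2·2.
Differentiate: ansatz ord ≤ ord L₀ ⇒ L.
L = (2922993 + 113986656·x^2 + 3239661312·x^4 + 5952061440·x^6 + 4156489728·x^8 - 7644119040·x^10 + 110075314176·x^12) + (1760832·x + 128480256·x^3 + 1888911360·x^5 + 5308416000·x^7 + 15288238080·x^9 + 48922361856·x^11)·Dx + (341202 + 13887168·x^2 + 389230080·x^4 + 940474368·x^6 + 1603141632·x^8 + 3737124864·x^10 + 24461180928·x^12)·Dx^2 + (195648·x + 14275584·x^3 + 209879040·x^5 + 589824000·x^7 + 1698693120·x^9 + 5435817984·x^11)·Dx^3 + (1825 + 135776·x^2 + 3251968·x^4 + 31014912·x^6 + 126812160·x^8 + 509607936·x^10 + 1358954496·x^12)·Dx^4  (order 4).
h: a_k = 0, -72, 0, 984, 0, -12933, …
ICs: h(0) = 0, h′(0) = -72, h′′(0) = 0, h′′′(0) = 5904.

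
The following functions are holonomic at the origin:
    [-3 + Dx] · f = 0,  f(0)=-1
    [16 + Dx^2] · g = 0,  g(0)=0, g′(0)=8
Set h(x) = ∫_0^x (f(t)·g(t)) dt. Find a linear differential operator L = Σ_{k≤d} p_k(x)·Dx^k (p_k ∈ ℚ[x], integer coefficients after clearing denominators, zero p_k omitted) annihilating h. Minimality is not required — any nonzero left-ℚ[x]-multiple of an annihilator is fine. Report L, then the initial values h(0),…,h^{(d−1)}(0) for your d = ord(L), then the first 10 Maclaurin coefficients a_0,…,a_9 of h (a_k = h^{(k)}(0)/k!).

L = 25·Dx - 6·Dx^2 + Dx^3  (order 3).
h: a_k = 0, 0, -4, -8, -11/3, 28/5, 779/90, 143/35, -4031/5040, -527/270, …
ICs: h(0) = 0, h′(0) = 0, h′′(0) = -8.

f: a_k = -1, -3, -9/2, -9/2, -27/8, -81/40, -81/80, -243/560, -729/4480, -243/4480, …
g: a_k = 0, 8, 0, -64/3, 0, 256/15, 0, -2048/315, 0, 4096/2835, …
L₀ := L_f ⊗_s L_g (sym. prod.), ord ≤ 2.
h=∫h₀ ⇒ L = L₀·Dx.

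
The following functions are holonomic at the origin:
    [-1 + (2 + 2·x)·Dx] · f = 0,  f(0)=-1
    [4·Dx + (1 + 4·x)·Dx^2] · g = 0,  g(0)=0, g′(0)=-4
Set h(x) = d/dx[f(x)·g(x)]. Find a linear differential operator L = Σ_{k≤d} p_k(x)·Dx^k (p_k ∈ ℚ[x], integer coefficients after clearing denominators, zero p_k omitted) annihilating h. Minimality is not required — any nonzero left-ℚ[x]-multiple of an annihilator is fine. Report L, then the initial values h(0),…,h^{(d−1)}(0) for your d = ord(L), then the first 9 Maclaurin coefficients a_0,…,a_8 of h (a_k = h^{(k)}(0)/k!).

f: a_k = -1, -1/2, 1/8, -1/16, 5/128, -7/256, 21/1024, -33/2048, 429/32768, …
g: a_k = 0, -4, 8, -64/3, 64, -1024/5, 2048/3, -16384/7, 8192, …
Sym-product of L_f,L_g gives L₀ (≤ ord 2).
h=h₀': d/dx-closure on L₀ ⇒ L.
L = (-83 - 40·x + 16·x^2) + (-196 - 372·x - 48·x^2 + 128·x^3)·Dx + (-20 - 104·x - 84·x^2 + 64·x^3 + 64·x^4)·Dx^2  (order 2).
h: a_k = 4, -12, 101/2, -625/3, 81349/96, -547691/160, 52913387/3840, -372033667/6720, 12740089997/57344, …
ICs: h(0) = 4, h′(0) = -12.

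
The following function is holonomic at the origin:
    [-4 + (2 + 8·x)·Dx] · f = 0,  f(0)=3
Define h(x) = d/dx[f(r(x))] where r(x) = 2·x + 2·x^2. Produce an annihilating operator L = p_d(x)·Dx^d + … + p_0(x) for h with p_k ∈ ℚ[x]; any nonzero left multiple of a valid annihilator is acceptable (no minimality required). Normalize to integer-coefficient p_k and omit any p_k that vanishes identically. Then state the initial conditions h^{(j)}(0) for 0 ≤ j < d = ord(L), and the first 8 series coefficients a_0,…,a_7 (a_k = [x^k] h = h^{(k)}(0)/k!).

L = -2 + (-1 - 10·x - 24·x^2 - 16·x^3)·Dx  (order 1).
h: a_k = 12, -24, 144, -864, 5280, -32832, 206976, -1318656, …
ICs: h(0) = 12.

f: a_k = 3, 6, -6, 12, -30, 84, -252, 792, …
L₀ from L_f via x↦r, Dx↦r'^{-1}Dx.
h=h₀': d/dx-closure on L₀ ⇒ L.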